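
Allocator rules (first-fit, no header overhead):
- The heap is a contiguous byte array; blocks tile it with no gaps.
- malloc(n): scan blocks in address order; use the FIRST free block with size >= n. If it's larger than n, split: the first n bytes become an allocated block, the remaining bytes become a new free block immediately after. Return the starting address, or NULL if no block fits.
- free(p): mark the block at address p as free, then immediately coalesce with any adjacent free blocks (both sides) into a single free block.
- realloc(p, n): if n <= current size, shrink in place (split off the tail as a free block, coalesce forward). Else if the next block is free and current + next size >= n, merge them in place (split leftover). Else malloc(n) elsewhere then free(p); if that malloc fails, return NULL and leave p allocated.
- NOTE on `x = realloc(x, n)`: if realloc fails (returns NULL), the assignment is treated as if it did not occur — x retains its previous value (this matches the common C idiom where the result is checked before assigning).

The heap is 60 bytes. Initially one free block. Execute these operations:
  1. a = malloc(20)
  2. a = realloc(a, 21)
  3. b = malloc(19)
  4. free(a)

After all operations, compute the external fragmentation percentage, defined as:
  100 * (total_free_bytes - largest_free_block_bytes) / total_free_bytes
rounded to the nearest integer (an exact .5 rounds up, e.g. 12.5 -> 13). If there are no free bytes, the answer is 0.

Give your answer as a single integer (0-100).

Answer: 49

Derivation:
Op 1: a = malloc(20) -> a = 0; heap: [0-19 ALLOC][20-59 FREE]
Op 2: a = realloc(a, 21) -> a = 0; heap: [0-20 ALLOC][21-59 FREE]
Op 3: b = malloc(19) -> b = 21; heap: [0-20 ALLOC][21-39 ALLOC][40-59 FREE]
Op 4: free(a) -> (freed a); heap: [0-20 FREE][21-39 ALLOC][40-59 FREE]
Free blocks: [21 20] total_free=41 largest=21 -> 100*(41-21)/41 = 2000/41 ≈ 48.780 -> rounds to 49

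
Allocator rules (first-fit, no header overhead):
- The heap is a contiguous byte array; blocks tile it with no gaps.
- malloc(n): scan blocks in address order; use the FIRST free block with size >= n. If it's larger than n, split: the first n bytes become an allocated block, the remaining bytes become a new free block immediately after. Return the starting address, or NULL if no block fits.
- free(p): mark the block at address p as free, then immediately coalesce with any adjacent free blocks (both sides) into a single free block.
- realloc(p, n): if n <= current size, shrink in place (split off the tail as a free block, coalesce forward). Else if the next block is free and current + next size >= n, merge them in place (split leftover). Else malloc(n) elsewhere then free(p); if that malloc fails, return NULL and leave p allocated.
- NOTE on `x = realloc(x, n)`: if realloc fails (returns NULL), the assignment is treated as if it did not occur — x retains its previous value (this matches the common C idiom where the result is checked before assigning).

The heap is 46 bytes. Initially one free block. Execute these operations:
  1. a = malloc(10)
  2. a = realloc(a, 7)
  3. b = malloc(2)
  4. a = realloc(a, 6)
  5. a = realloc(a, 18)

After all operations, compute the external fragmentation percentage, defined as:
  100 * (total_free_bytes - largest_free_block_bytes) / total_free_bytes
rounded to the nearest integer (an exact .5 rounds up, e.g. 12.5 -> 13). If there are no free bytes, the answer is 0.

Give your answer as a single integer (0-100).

Op 1: a = malloc(10) -> a = 0; heap: [0-9 ALLOC][10-45 FREE]
Op 2: a = realloc(a, 7) -> a = 0; heap: [0-6 ALLOC][7-45 FREE]
Op 3: b = malloc(2) -> b = 7; heap: [0-6 ALLOC][7-8 ALLOC][9-45 FREE]
Op 4: a = realloc(a, 6) -> a = 0; heap: [0-5 ALLOC][6-6 FREE][7-8 ALLOC][9-45 FREE]
Op 5: a = realloc(a, 18) -> a = 9; heap: [0-6 FREE][7-8 ALLOC][9-26 ALLOC][27-45 FREE]
Free blocks: [7 19] total_free=26 largest=19 -> 100*(26-19)/26 = 700/26 ≈ 26.923 -> rounds to 27

Answer: 27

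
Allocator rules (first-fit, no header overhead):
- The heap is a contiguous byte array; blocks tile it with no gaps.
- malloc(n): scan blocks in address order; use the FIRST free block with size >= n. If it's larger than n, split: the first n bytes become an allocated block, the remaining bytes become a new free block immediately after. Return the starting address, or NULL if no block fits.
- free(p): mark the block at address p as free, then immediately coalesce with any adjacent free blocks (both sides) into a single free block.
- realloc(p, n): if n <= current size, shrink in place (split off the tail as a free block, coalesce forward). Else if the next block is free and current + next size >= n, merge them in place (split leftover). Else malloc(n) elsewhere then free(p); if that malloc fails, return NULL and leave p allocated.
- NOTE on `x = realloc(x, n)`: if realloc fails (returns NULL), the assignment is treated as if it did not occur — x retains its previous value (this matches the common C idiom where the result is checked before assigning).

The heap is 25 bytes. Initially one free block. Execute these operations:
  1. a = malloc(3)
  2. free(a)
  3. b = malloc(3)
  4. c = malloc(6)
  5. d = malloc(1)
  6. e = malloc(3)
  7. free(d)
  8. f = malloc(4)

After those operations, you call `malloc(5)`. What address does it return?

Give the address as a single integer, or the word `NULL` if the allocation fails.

Answer: 17

Derivation:
Op 1: a = malloc(3) -> a = 0; heap: [0-2 ALLOC][3-24 FREE]
Op 2: free(a) -> (freed a); heap: [0-24 FREE]
Op 3: b = malloc(3) -> b = 0; heap: [0-2 ALLOC][3-24 FREE]
Op 4: c = malloc(6) -> c = 3; heap: [0-2 ALLOC][3-8 ALLOC][9-24 FREE]
Op 5: d = malloc(1) -> d = 9; heap: [0-2 ALLOC][3-8 ALLOC][9-9 ALLOC][10-24 FREE]
Op 6: e = malloc(3) -> e = 10; heap: [0-2 ALLOC][3-8 ALLOC][9-9 ALLOC][10-12 ALLOC][13-24 FREE]
Op 7: free(d) -> (freed d); heap: [0-2 ALLOC][3-8 ALLOC][9-9 FREE][10-12 ALLOC][13-24 FREE]
Op 8: f = malloc(4) -> f = 13; heap: [0-2 ALLOC][3-8 ALLOC][9-9 FREE][10-12 ALLOC][13-16 ALLOC][17-24 FREE]
malloc(5): first-fit scan over [0-2 ALLOC][3-8 ALLOC][9-9 FREE][10-12 ALLOC][13-16 ALLOC][17-24 FREE] -> 17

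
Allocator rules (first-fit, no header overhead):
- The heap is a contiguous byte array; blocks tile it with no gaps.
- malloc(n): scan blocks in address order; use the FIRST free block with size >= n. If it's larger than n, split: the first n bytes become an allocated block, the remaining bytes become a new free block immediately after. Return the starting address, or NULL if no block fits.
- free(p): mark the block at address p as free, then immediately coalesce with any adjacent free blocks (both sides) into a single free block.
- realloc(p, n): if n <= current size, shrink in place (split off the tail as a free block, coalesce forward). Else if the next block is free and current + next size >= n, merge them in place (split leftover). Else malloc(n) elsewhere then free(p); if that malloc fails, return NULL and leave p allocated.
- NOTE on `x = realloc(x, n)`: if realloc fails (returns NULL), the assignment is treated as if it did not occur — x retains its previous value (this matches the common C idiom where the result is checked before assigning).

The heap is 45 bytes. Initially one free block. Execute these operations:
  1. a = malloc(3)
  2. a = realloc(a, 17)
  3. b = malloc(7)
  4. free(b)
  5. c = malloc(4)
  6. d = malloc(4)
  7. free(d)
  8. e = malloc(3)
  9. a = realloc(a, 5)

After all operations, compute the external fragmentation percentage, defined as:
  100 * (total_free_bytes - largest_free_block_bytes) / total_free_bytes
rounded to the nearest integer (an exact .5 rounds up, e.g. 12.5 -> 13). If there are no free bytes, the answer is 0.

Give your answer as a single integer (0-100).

Op 1: a = malloc(3) -> a = 0; heap: [0-2 ALLOC][3-44 FREE]
Op 2: a = realloc(a, 17) -> a = 0; heap: [0-16 ALLOC][17-44 FREE]
Op 3: b = malloc(7) -> b = 17; heap: [0-16 ALLOC][17-23 ALLOC][24-44 FREE]
Op 4: free(b) -> (freed b); heap: [0-16 ALLOC][17-44 FREE]
Op 5: c = malloc(4) -> c = 17; heap: [0-16 ALLOC][17-20 ALLOC][21-44 FREE]
Op 6: d = malloc(4) -> d = 21; heap: [0-16 ALLOC][17-20 ALLOC][21-24 ALLOC][25-44 FREE]
Op 7: free(d) -> (freed d); heap: [0-16 ALLOC][17-20 ALLOC][21-44 FREE]
Op 8: e = malloc(3) -> e = 21; heap: [0-16 ALLOC][17-20 ALLOC][21-23 ALLOC][24-44 FREE]
Op 9: a = realloc(a, 5) -> a = 0; heap: [0-4 ALLOC][5-16 FREE][17-20 ALLOC][21-23 ALLOC][24-44 FREE]
Free blocks: [12 21] total_free=33 largest=21 -> 100*(33-21)/33 = 1200/33 ≈ 36.364 -> rounds to 36

Answer: 36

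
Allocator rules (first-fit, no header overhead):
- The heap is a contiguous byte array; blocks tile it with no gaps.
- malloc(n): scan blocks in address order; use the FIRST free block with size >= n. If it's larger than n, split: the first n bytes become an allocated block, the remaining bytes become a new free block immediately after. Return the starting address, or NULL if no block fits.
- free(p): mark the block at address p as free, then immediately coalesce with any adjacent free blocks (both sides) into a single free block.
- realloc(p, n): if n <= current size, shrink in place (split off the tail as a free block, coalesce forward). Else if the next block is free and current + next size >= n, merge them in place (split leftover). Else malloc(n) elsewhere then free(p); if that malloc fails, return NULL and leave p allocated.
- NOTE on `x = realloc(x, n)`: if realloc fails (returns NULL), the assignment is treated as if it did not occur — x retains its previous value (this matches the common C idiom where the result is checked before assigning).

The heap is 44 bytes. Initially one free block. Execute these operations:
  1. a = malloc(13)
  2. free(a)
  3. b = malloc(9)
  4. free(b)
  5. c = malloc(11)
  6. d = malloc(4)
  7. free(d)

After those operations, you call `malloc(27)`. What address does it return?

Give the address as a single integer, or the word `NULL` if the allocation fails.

Op 1: a = malloc(13) -> a = 0; heap: [0-12 ALLOC][13-43 FREE]
Op 2: free(a) -> (freed a); heap: [0-43 FREE]
Op 3: b = malloc(9) -> b = 0; heap: [0-8 ALLOC][9-43 FREE]
Op 4: free(b) -> (freed b); heap: [0-43 FREE]
Op 5: c = malloc(11) -> c = 0; heap: [0-10 ALLOC][11-43 FREE]
Op 6: d = malloc(4) -> d = 11; heap: [0-10 ALLOC][11-14 ALLOC][15-43 FREE]
Op 7: free(d) -> (freed d); heap: [0-10 ALLOC][11-43 FREE]
malloc(27): first-fit scan over [0-10 ALLOC][11-43 FREE] -> 11

Answer: 11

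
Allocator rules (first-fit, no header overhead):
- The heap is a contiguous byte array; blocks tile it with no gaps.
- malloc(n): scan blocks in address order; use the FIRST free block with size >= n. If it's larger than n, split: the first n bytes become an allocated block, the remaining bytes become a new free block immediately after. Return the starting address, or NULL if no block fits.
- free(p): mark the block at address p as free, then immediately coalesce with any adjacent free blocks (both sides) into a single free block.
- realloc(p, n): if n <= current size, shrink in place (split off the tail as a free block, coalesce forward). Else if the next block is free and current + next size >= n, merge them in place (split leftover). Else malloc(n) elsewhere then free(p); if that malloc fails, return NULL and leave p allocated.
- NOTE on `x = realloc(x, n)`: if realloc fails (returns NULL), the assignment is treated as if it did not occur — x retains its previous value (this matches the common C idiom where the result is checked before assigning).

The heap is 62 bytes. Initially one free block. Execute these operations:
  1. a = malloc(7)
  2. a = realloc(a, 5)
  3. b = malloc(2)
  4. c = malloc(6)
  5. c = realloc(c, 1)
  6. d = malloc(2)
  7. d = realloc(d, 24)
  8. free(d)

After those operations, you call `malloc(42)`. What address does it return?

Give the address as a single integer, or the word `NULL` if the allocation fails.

Answer: 8

Derivation:
Op 1: a = malloc(7) -> a = 0; heap: [0-6 ALLOC][7-61 FREE]
Op 2: a = realloc(a, 5) -> a = 0; heap: [0-4 ALLOC][5-61 FREE]
Op 3: b = malloc(2) -> b = 5; heap: [0-4 ALLOC][5-6 ALLOC][7-61 FREE]
Op 4: c = malloc(6) -> c = 7; heap: [0-4 ALLOC][5-6 ALLOC][7-12 ALLOC][13-61 FREE]
Op 5: c = realloc(c, 1) -> c = 7; heap: [0-4 ALLOC][5-6 ALLOC][7-7 ALLOC][8-61 FREE]
Op 6: d = malloc(2) -> d = 8; heap: [0-4 ALLOC][5-6 ALLOC][7-7 ALLOC][8-9 ALLOC][10-61 FREE]
Op 7: d = realloc(d, 24) -> d = 8; heap: [0-4 ALLOC][5-6 ALLOC][7-7 ALLOC][8-31 ALLOC][32-61 FREE]
Op 8: free(d) -> (freed d); heap: [0-4 ALLOC][5-6 ALLOC][7-7 ALLOC][8-61 FREE]
malloc(42): first-fit scan over [0-4 ALLOC][5-6 ALLOC][7-7 ALLOC][8-61 FREE] -> 8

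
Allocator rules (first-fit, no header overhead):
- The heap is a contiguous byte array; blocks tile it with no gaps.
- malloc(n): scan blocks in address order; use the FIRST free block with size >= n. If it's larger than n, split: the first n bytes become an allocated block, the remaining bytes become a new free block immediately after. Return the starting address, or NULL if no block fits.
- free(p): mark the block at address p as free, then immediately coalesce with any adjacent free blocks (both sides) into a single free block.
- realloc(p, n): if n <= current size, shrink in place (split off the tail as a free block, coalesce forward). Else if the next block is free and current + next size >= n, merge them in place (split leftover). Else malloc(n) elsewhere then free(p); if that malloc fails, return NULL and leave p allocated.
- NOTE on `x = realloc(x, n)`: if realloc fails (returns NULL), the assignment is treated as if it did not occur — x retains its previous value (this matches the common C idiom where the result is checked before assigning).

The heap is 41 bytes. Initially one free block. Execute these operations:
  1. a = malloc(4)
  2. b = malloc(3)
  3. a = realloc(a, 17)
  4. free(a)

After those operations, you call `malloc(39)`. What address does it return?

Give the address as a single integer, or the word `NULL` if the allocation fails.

Op 1: a = malloc(4) -> a = 0; heap: [0-3 ALLOC][4-40 FREE]
Op 2: b = malloc(3) -> b = 4; heap: [0-3 ALLOC][4-6 ALLOC][7-40 FREE]
Op 3: a = realloc(a, 17) -> a = 7; heap: [0-3 FREE][4-6 ALLOC][7-23 ALLOC][24-40 FREE]
Op 4: free(a) -> (freed a); heap: [0-3 FREE][4-6 ALLOC][7-40 FREE]
malloc(39): first-fit scan over [0-3 FREE][4-6 ALLOC][7-40 FREE] -> NULL

Answer: NULL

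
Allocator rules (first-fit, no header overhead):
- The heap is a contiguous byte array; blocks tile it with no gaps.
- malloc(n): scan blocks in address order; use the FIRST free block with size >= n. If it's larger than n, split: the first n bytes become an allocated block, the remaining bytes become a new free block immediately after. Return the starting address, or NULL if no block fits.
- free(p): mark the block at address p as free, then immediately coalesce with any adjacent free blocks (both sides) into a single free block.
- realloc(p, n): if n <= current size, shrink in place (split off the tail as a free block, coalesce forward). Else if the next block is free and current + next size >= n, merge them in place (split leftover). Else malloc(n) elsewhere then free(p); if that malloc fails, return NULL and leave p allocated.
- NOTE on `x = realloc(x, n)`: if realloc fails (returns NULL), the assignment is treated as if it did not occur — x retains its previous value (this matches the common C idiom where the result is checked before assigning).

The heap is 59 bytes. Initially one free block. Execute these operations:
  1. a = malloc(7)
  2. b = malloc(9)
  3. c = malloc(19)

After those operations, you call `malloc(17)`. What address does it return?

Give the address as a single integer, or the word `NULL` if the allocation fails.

Answer: 35

Derivation:
Op 1: a = malloc(7) -> a = 0; heap: [0-6 ALLOC][7-58 FREE]
Op 2: b = malloc(9) -> b = 7; heap: [0-6 ALLOC][7-15 ALLOC][16-58 FREE]
Op 3: c = malloc(19) -> c = 16; heap: [0-6 ALLOC][7-15 ALLOC][16-34 ALLOC][35-58 FREE]
malloc(17): first-fit scan over [0-6 ALLOC][7-15 ALLOC][16-34 ALLOC][35-58 FREE] -> 35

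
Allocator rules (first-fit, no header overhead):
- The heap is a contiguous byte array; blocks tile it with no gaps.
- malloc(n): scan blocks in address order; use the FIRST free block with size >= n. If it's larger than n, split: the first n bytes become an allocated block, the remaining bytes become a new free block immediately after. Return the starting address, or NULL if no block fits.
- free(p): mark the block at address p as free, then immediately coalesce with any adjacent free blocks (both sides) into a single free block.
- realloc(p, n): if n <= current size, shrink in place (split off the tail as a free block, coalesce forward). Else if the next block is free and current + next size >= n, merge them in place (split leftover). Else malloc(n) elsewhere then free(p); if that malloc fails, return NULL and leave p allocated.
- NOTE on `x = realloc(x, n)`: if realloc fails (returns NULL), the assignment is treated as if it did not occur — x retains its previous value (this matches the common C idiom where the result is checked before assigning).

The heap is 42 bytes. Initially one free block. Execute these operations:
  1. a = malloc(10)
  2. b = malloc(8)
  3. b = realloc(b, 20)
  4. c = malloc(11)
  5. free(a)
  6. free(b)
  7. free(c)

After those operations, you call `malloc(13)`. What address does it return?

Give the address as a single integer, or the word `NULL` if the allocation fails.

Answer: 0

Derivation:
Op 1: a = malloc(10) -> a = 0; heap: [0-9 ALLOC][10-41 FREE]
Op 2: b = malloc(8) -> b = 10; heap: [0-9 ALLOC][10-17 ALLOC][18-41 FREE]
Op 3: b = realloc(b, 20) -> b = 10; heap: [0-9 ALLOC][10-29 ALLOC][30-41 FREE]
Op 4: c = malloc(11) -> c = 30; heap: [0-9 ALLOC][10-29 ALLOC][30-40 ALLOC][41-41 FREE]
Op 5: free(a) -> (freed a); heap: [0-9 FREE][10-29 ALLOC][30-40 ALLOC][41-41 FREE]
Op 6: free(b) -> (freed b); heap: [0-29 FREE][30-40 ALLOC][41-41 FREE]
Op 7: free(c) -> (freed c); heap: [0-41 FREE]
malloc(13): first-fit scan over [0-41 FREE] -> 0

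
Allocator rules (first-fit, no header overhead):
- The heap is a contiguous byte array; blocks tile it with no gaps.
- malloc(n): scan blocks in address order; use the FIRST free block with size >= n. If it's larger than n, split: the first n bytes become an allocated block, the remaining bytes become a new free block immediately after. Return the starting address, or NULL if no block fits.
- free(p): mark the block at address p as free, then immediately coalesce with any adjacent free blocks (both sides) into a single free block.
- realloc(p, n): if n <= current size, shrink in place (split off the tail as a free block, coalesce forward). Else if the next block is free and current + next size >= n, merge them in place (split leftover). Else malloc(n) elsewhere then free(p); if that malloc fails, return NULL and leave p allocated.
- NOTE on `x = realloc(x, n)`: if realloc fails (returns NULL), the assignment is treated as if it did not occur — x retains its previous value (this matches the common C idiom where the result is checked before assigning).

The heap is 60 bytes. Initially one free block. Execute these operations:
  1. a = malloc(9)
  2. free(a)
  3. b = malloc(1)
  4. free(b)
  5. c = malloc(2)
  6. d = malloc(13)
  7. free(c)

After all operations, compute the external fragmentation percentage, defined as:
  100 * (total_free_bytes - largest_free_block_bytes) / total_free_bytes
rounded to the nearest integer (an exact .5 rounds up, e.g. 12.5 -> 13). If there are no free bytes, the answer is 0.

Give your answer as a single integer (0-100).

Op 1: a = malloc(9) -> a = 0; heap: [0-8 ALLOC][9-59 FREE]
Op 2: free(a) -> (freed a); heap: [0-59 FREE]
Op 3: b = malloc(1) -> b = 0; heap: [0-0 ALLOC][1-59 FREE]
Op 4: free(b) -> (freed b); heap: [0-59 FREE]
Op 5: c = malloc(2) -> c = 0; heap: [0-1 ALLOC][2-59 FREE]
Op 6: d = malloc(13) -> d = 2; heap: [0-1 ALLOC][2-14 ALLOC][15-59 FREE]
Op 7: free(c) -> (freed c); heap: [0-1 FREE][2-14 ALLOC][15-59 FREE]
Free blocks: [2 45] total_free=47 largest=45 -> 100*(47-45)/47 = 200/47 ≈ 4.255 -> rounds to 4

Answer: 4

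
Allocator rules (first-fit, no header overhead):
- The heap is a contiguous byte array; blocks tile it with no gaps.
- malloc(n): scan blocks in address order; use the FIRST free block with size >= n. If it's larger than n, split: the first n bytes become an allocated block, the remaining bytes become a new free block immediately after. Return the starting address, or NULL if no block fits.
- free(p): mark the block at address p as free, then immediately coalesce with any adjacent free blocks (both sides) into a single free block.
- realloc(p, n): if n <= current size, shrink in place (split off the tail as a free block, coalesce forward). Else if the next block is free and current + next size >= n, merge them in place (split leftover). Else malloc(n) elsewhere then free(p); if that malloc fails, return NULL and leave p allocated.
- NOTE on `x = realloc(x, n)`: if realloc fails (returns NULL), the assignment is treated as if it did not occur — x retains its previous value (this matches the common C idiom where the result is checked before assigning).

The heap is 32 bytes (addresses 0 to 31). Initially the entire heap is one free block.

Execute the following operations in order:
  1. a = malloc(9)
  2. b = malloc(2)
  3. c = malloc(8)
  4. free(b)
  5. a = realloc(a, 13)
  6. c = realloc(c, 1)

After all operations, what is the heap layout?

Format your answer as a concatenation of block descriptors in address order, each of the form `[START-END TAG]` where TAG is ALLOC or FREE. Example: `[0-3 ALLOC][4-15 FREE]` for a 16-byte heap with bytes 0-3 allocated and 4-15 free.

Answer: [0-10 FREE][11-11 ALLOC][12-18 FREE][19-31 ALLOC]

Derivation:
Op 1: a = malloc(9) -> a = 0; heap: [0-8 ALLOC][9-31 FREE]
Op 2: b = malloc(2) -> b = 9; heap: [0-8 ALLOC][9-10 ALLOC][11-31 FREE]
Op 3: c = malloc(8) -> c = 11; heap: [0-8 ALLOC][9-10 ALLOC][11-18 ALLOC][19-31 FREE]
Op 4: free(b) -> (freed b); heap: [0-8 ALLOC][9-10 FREE][11-18 ALLOC][19-31 FREE]
Op 5: a = realloc(a, 13) -> a = 19; heap: [0-10 FREE][11-18 ALLOC][19-31 ALLOC]
Op 6: c = realloc(c, 1) -> c = 11; heap: [0-10 FREE][11-11 ALLOC][12-18 FREE][19-31 ALLOC]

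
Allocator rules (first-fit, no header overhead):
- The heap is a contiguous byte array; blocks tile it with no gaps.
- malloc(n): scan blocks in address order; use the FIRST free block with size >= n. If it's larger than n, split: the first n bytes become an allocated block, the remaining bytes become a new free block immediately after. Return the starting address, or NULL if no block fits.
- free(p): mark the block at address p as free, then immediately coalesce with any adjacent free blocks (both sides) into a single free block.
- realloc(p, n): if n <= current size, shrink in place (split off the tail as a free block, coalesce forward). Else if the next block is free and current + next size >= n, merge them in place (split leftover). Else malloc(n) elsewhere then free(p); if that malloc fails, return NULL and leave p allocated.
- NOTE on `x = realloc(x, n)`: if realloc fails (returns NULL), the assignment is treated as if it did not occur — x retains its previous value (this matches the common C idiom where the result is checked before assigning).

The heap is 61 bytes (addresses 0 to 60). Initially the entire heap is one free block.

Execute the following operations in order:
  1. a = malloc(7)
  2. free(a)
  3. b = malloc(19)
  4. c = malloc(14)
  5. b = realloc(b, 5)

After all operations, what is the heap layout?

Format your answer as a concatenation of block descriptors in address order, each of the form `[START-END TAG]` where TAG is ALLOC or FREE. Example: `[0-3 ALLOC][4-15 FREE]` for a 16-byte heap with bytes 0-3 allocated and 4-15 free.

Answer: [0-4 ALLOC][5-18 FREE][19-32 ALLOC][33-60 FREE]

Derivation:
Op 1: a = malloc(7) -> a = 0; heap: [0-6 ALLOC][7-60 FREE]
Op 2: free(a) -> (freed a); heap: [0-60 FREE]
Op 3: b = malloc(19) -> b = 0; heap: [0-18 ALLOC][19-60 FREE]
Op 4: c = malloc(14) -> c = 19; heap: [0-18 ALLOC][19-32 ALLOC][33-60 FREE]
Op 5: b = realloc(b, 5) -> b = 0; heap: [0-4 ALLOC][5-18 FREE][19-32 ALLOC][33-60 FREE]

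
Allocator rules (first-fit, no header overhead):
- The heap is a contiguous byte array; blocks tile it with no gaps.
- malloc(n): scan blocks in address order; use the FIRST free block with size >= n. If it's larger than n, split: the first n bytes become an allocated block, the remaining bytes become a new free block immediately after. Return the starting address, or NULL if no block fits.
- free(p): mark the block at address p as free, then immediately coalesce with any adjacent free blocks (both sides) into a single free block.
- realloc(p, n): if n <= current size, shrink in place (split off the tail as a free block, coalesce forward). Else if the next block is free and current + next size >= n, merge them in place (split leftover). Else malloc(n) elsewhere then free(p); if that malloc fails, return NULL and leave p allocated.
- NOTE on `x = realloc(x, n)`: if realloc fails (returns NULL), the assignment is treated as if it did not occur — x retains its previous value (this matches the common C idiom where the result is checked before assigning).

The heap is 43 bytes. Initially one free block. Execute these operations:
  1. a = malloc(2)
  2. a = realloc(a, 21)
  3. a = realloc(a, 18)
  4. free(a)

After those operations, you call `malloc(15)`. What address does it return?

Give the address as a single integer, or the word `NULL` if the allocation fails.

Answer: 0

Derivation:
Op 1: a = malloc(2) -> a = 0; heap: [0-1 ALLOC][2-42 FREE]
Op 2: a = realloc(a, 21) -> a = 0; heap: [0-20 ALLOC][21-42 FREE]
Op 3: a = realloc(a, 18) -> a = 0; heap: [0-17 ALLOC][18-42 FREE]
Op 4: free(a) -> (freed a); heap: [0-42 FREE]
malloc(15): first-fit scan over [0-42 FREE] -> 0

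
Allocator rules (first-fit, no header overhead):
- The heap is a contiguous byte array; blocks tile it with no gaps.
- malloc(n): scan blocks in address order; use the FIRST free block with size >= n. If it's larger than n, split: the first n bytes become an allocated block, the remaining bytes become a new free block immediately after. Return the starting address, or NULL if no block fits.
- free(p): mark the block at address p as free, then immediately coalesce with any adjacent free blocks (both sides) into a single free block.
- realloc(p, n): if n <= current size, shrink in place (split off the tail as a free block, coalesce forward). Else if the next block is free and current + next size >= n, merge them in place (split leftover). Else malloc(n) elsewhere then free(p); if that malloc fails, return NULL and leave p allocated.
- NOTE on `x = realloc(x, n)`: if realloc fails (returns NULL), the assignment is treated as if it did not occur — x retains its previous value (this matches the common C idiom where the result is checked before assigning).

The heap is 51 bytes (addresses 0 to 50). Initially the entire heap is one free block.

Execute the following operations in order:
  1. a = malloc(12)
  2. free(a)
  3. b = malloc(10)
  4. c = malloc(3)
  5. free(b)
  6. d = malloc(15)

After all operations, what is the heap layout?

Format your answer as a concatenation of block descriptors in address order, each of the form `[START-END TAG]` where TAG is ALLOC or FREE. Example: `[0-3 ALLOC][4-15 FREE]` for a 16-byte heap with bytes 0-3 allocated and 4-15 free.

Op 1: a = malloc(12) -> a = 0; heap: [0-11 ALLOC][12-50 FREE]
Op 2: free(a) -> (freed a); heap: [0-50 FREE]
Op 3: b = malloc(10) -> b = 0; heap: [0-9 ALLOC][10-50 FREE]
Op 4: c = malloc(3) -> c = 10; heap: [0-9 ALLOC][10-12 ALLOC][13-50 FREE]
Op 5: free(b) -> (freed b); heap: [0-9 FREE][10-12 ALLOC][13-50 FREE]
Op 6: d = malloc(15) -> d = 13; heap: [0-9 FREE][10-12 ALLOC][13-27 ALLOC][28-50 FREE]

Answer: [0-9 FREE][10-12 ALLOC][13-27 ALLOC][28-50 FREE]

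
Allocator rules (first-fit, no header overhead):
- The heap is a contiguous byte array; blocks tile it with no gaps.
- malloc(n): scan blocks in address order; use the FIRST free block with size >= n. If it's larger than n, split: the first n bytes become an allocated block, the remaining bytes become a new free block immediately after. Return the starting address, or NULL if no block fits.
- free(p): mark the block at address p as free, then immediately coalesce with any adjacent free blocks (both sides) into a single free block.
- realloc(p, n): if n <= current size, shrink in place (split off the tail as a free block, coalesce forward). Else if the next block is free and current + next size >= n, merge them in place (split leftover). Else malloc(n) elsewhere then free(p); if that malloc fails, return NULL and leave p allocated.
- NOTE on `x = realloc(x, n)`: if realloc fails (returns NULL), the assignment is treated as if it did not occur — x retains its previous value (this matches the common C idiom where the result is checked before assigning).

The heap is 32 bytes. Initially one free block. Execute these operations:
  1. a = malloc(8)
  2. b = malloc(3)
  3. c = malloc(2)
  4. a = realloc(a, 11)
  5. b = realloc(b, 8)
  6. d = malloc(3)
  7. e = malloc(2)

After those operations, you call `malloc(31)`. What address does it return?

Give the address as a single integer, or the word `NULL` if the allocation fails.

Op 1: a = malloc(8) -> a = 0; heap: [0-7 ALLOC][8-31 FREE]
Op 2: b = malloc(3) -> b = 8; heap: [0-7 ALLOC][8-10 ALLOC][11-31 FREE]
Op 3: c = malloc(2) -> c = 11; heap: [0-7 ALLOC][8-10 ALLOC][11-12 ALLOC][13-31 FREE]
Op 4: a = realloc(a, 11) -> a = 13; heap: [0-7 FREE][8-10 ALLOC][11-12 ALLOC][13-23 ALLOC][24-31 FREE]
Op 5: b = realloc(b, 8) -> b = 0; heap: [0-7 ALLOC][8-10 FREE][11-12 ALLOC][13-23 ALLOC][24-31 FREE]
Op 6: d = malloc(3) -> d = 8; heap: [0-7 ALLOC][8-10 ALLOC][11-12 ALLOC][13-23 ALLOC][24-31 FREE]
Op 7: e = malloc(2) -> e = 24; heap: [0-7 ALLOC][8-10 ALLOC][11-12 ALLOC][13-23 ALLOC][24-25 ALLOC][26-31 FREE]
malloc(31): first-fit scan over [0-7 ALLOC][8-10 ALLOC][11-12 ALLOC][13-23 ALLOC][24-25 ALLOC][26-31 FREE] -> NULL

Answer: NULL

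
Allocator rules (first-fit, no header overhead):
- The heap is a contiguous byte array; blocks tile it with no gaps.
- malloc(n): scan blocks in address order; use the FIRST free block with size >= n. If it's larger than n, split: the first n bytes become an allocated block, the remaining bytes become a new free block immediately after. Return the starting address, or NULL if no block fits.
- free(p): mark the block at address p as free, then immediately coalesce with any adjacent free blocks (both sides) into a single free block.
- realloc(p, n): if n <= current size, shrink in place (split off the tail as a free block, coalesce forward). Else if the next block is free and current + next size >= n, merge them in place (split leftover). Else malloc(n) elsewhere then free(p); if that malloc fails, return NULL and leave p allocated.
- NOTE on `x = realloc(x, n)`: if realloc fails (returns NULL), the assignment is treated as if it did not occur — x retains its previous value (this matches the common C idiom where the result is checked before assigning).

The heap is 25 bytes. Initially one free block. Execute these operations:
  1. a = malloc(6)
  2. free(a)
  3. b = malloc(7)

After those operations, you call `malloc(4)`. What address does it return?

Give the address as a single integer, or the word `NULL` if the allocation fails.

Answer: 7

Derivation:
Op 1: a = malloc(6) -> a = 0; heap: [0-5 ALLOC][6-24 FREE]
Op 2: free(a) -> (freed a); heap: [0-24 FREE]
Op 3: b = malloc(7) -> b = 0; heap: [0-6 ALLOC][7-24 FREE]
malloc(4): first-fit scan over [0-6 ALLOC][7-24 FREE] -> 7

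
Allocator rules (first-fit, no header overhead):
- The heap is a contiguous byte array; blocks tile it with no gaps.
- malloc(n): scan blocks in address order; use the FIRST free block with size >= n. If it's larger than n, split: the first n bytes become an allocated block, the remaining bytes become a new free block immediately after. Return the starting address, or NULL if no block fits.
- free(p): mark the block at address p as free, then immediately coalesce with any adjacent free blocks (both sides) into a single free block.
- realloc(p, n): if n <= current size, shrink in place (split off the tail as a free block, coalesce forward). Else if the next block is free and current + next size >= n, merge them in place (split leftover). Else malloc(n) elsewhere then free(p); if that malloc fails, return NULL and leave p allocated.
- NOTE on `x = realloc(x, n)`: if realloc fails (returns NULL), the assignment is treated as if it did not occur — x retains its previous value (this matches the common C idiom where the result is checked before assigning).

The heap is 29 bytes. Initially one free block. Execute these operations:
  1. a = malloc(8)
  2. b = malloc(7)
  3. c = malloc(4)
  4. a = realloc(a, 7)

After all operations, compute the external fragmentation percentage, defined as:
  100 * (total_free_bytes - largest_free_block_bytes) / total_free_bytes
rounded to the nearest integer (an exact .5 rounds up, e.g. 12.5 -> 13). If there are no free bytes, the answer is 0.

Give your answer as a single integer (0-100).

Answer: 9

Derivation:
Op 1: a = malloc(8) -> a = 0; heap: [0-7 ALLOC][8-28 FREE]
Op 2: b = malloc(7) -> b = 8; heap: [0-7 ALLOC][8-14 ALLOC][15-28 FREE]
Op 3: c = malloc(4) -> c = 15; heap: [0-7 ALLOC][8-14 ALLOC][15-18 ALLOC][19-28 FREE]
Op 4: a = realloc(a, 7) -> a = 0; heap: [0-6 ALLOC][7-7 FREE][8-14 ALLOC][15-18 ALLOC][19-28 FREE]
Free blocks: [1 10] total_free=11 largest=10 -> 100*(11-10)/11 = 100/11 ≈ 9.091 -> rounds to 9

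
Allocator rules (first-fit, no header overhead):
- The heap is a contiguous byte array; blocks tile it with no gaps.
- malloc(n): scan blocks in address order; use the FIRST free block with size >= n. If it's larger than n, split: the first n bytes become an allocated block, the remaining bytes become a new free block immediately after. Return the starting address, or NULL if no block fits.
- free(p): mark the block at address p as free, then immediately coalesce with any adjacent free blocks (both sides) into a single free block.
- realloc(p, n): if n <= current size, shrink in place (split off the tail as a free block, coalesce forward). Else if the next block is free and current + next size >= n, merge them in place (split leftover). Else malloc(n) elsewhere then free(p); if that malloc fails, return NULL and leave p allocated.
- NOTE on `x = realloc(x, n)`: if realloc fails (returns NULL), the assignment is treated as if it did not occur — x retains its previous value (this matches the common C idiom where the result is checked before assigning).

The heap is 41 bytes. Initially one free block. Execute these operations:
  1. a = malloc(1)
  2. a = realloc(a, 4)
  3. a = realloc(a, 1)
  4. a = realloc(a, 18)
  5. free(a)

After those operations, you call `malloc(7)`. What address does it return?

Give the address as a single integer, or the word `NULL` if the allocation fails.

Op 1: a = malloc(1) -> a = 0; heap: [0-0 ALLOC][1-40 FREE]
Op 2: a = realloc(a, 4) -> a = 0; heap: [0-3 ALLOC][4-40 FREE]
Op 3: a = realloc(a, 1) -> a = 0; heap: [0-0 ALLOC][1-40 FREE]
Op 4: a = realloc(a, 18) -> a = 0; heap: [0-17 ALLOC][18-40 FREE]
Op 5: free(a) -> (freed a); heap: [0-40 FREE]
malloc(7): first-fit scan over [0-40 FREE] -> 0

Answer: 0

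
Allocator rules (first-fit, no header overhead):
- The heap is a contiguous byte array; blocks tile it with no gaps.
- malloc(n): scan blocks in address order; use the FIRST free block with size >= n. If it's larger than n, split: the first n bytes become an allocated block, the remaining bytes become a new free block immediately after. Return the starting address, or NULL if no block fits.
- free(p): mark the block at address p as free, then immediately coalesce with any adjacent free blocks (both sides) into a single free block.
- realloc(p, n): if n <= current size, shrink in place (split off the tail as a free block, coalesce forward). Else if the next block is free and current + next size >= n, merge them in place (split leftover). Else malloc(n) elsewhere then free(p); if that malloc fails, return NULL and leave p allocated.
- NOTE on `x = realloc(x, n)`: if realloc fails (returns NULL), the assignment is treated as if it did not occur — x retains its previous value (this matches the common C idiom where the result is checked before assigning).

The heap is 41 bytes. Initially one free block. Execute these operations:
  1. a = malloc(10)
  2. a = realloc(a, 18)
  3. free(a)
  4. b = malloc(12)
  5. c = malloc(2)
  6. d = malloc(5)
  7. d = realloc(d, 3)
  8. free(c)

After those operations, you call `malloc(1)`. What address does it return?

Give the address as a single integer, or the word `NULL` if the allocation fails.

Op 1: a = malloc(10) -> a = 0; heap: [0-9 ALLOC][10-40 FREE]
Op 2: a = realloc(a, 18) -> a = 0; heap: [0-17 ALLOC][18-40 FREE]
Op 3: free(a) -> (freed a); heap: [0-40 FREE]
Op 4: b = malloc(12) -> b = 0; heap: [0-11 ALLOC][12-40 FREE]
Op 5: c = malloc(2) -> c = 12; heap: [0-11 ALLOC][12-13 ALLOC][14-40 FREE]
Op 6: d = malloc(5) -> d = 14; heap: [0-11 ALLOC][12-13 ALLOC][14-18 ALLOC][19-40 FREE]
Op 7: d = realloc(d, 3) -> d = 14; heap: [0-11 ALLOC][12-13 ALLOC][14-16 ALLOC][17-40 FREE]
Op 8: free(c) -> (freed c); heap: [0-11 ALLOC][12-13 FREE][14-16 ALLOC][17-40 FREE]
malloc(1): first-fit scan over [0-11 ALLOC][12-13 FREE][14-16 ALLOC][17-40 FREE] -> 12

Answer: 12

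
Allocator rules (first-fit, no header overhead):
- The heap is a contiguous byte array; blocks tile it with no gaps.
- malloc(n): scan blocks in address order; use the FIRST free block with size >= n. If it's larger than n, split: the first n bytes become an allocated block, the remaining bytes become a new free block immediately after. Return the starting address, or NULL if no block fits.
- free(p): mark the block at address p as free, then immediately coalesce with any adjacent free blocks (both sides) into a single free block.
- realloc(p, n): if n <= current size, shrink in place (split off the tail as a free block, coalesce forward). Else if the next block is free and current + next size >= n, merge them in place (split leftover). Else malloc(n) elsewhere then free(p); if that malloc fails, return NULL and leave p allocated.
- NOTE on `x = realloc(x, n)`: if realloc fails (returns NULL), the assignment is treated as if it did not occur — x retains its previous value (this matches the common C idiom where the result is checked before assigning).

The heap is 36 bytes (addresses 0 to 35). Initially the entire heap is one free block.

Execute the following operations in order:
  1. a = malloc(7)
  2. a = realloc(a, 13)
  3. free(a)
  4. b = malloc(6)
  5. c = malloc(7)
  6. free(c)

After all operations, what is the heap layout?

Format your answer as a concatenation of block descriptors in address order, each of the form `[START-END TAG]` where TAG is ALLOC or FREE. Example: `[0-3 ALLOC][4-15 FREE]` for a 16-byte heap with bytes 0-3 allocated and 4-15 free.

Op 1: a = malloc(7) -> a = 0; heap: [0-6 ALLOC][7-35 FREE]
Op 2: a = realloc(a, 13) -> a = 0; heap: [0-12 ALLOC][13-35 FREE]
Op 3: free(a) -> (freed a); heap: [0-35 FREE]
Op 4: b = malloc(6) -> b = 0; heap: [0-5 ALLOC][6-35 FREE]
Op 5: c = malloc(7) -> c = 6; heap: [0-5 ALLOC][6-12 ALLOC][13-35 FREE]
Op 6: free(c) -> (freed c); heap: [0-5 ALLOC][6-35 FREE]

Answer: [0-5 ALLOC][6-35 FREE]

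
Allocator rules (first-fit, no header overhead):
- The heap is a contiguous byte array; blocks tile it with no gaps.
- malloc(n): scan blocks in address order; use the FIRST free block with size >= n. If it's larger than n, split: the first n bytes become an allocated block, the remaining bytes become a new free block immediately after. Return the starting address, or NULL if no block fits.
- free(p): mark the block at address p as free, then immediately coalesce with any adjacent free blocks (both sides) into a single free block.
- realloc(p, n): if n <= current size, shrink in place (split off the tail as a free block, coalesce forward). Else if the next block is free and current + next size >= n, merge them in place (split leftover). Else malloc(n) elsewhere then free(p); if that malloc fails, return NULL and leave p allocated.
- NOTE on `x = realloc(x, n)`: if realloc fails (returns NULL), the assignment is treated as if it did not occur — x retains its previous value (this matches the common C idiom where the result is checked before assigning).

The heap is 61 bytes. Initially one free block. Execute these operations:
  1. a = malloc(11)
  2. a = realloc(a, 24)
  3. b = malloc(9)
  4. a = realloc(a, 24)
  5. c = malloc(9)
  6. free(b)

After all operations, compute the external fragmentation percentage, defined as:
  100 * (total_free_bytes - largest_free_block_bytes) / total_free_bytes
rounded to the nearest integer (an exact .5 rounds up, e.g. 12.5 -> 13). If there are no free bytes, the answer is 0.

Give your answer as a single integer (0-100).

Answer: 32

Derivation:
Op 1: a = malloc(11) -> a = 0; heap: [0-10 ALLOC][11-60 FREE]
Op 2: a = realloc(a, 24) -> a = 0; heap: [0-23 ALLOC][24-60 FREE]
Op 3: b = malloc(9) -> b = 24; heap: [0-23 ALLOC][24-32 ALLOC][33-60 FREE]
Op 4: a = realloc(a, 24) -> a = 0; heap: [0-23 ALLOC][24-32 ALLOC][33-60 FREE]
Op 5: c = malloc(9) -> c = 33; heap: [0-23 ALLOC][24-32 ALLOC][33-41 ALLOC][42-60 FREE]
Op 6: free(b) -> (freed b); heap: [0-23 ALLOC][24-32 FREE][33-41 ALLOC][42-60 FREE]
Free blocks: [9 19] total_free=28 largest=19 -> 100*(28-19)/28 = 900/28 ≈ 32.143 -> rounds to 32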